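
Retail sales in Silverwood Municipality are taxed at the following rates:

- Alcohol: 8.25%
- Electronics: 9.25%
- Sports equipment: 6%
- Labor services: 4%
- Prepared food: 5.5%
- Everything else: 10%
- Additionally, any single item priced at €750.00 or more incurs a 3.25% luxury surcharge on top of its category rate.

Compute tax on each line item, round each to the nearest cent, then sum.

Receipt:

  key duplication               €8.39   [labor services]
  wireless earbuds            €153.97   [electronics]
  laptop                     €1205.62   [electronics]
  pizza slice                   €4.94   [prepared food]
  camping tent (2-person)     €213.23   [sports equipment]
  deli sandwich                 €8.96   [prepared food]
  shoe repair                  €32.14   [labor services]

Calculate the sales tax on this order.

Key duplication €8.39: labor services → 4% → €0.34
Wireless earbuds €153.97: electronics → 9.25% → €14.24
Laptop €1205.62: electronics → 9.25% + 3.25% surcharge = 12.5% → €150.70
Pizza slice €4.94: prepared food → 5.5% → €0.27
Camping tent (2-person) €213.23: sports equipment → 6% → €12.79
Deli sandwich €8.96: prepared food → 5.5% → €0.49
Shoe repair €32.14: labor services → 4% → €1.29
Total tax = €0.34 + €14.24 + €150.70 + €0.27 + €12.79 + €0.49 + €1.29 = €180.12

€180.12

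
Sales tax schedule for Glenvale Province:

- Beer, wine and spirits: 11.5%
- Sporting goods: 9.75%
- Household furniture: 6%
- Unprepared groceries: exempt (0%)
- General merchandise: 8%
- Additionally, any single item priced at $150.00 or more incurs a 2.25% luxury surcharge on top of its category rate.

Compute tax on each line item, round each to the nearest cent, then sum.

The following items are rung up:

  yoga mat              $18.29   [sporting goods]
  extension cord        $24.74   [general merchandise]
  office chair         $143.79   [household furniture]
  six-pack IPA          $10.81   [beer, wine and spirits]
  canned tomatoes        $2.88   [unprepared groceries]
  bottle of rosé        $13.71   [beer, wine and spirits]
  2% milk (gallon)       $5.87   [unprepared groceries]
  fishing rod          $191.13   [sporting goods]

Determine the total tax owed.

$38.15

Yoga mat $18.29: sporting goods → 9.75% → $1.78
Extension cord $24.74: general merchandise → 8% → $1.98
Office chair $143.79: household furniture → 6% → $8.63
Six-pack IPA $10.81: beer, wine and spirits → 11.5% → $1.24
Canned tomatoes $2.88: unprepared groceries → 0% → $0.00
Bottle of rosé $13.71: beer, wine and spirits → 11.5% → $1.58
2% milk (gallon) $5.87: unprepared groceries → 0% → $0.00
Fishing rod $191.13: sporting goods → 9.75% + 2.25% surcharge = 12% → $22.94
Total tax = $1.78 + $1.98 + $8.63 + $1.24 + $1.58 + $22.94 = $38.15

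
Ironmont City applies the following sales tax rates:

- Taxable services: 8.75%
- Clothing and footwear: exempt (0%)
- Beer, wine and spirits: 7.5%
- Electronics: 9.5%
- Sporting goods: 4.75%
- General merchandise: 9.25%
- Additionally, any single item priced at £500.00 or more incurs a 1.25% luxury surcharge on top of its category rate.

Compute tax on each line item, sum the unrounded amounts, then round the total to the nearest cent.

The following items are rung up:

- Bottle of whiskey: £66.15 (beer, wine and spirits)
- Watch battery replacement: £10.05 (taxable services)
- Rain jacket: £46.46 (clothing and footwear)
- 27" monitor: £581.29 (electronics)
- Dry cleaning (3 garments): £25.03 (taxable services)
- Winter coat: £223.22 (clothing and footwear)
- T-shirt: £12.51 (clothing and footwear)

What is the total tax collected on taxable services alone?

Watch battery replacement £10.05: taxable services → 8.75% → £0.879375
Dry cleaning (3 garments) £25.03: taxable services → 8.75% → £2.190125
Tax on taxable services: unrounded sum = £3.0695 → £3.07

£3.07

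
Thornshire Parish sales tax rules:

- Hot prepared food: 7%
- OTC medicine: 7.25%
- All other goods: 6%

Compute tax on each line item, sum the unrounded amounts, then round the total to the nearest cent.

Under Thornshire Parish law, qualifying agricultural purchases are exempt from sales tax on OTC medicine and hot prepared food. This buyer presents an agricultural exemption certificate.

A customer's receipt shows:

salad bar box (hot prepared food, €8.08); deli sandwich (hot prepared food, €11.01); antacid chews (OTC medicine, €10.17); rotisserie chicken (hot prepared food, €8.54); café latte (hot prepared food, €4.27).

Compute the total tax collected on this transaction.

Salad bar box €8.08: hot prepared food, buyer-exempt → 0% → €0.00
Deli sandwich €11.01: hot prepared food, buyer-exempt → 0% → €0.00
Antacid chews €10.17: OTC medicine, buyer-exempt → 0% → €0.00
Rotisserie chicken €8.54: hot prepared food, buyer-exempt → 0% → €0.00
Café latte €4.27: hot prepared food, buyer-exempt → 0% → €0.00
Unrounded tax sum = €0.00 → €0.00

€0.00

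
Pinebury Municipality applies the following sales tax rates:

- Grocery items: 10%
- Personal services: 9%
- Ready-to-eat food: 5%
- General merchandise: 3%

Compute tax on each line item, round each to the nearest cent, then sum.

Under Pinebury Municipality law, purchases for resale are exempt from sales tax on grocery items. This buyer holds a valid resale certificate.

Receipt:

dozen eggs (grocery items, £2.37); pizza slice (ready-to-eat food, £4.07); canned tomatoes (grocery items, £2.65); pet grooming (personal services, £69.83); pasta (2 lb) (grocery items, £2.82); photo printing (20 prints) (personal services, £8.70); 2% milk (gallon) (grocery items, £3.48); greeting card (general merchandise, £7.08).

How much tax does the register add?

£7.47

Dozen eggs £2.37: grocery items, buyer-exempt → 0% → £0.00
Pizza slice £4.07: ready-to-eat food → 5% → £0.20
Canned tomatoes £2.65: grocery items, buyer-exempt → 0% → £0.00
Pet grooming £69.83: personal services → 9% → £6.28
Pasta (2 lb) £2.82: grocery items, buyer-exempt → 0% → £0.00
Photo printing (20 prints) £8.70: personal services → 9% → £0.78
2% milk (gallon) £3.48: grocery items, buyer-exempt → 0% → £0.00
Greeting card £7.08: general merchandise → 3% → £0.21
Total tax = £0.20 + £6.28 + £0.78 + £0.21 = £7.47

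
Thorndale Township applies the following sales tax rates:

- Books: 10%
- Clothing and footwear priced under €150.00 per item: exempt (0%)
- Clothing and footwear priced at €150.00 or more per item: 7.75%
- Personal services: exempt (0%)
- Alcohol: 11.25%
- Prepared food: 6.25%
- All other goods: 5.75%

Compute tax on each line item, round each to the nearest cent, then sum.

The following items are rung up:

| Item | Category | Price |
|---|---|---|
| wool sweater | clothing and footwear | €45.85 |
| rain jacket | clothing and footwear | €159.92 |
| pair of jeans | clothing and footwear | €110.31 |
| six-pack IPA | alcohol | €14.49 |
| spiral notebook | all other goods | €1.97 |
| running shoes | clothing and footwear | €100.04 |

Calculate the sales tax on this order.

€14.13

Wool sweater €45.85: clothing and footwear, under €150.00 → 0% → €0.00
Rain jacket €159.92: clothing and footwear, €150.00 or more → 7.75% → €12.39
Pair of jeans €110.31: clothing and footwear, under €150.00 → 0% → €0.00
Six-pack IPA €14.49: alcohol → 11.25% → €1.63
Spiral notebook €1.97: all other goods → 5.75% → €0.11
Running shoes €100.04: clothing and footwear, under €150.00 → 0% → €0.00
Total tax = €12.39 + €1.63 + €0.11 = €14.13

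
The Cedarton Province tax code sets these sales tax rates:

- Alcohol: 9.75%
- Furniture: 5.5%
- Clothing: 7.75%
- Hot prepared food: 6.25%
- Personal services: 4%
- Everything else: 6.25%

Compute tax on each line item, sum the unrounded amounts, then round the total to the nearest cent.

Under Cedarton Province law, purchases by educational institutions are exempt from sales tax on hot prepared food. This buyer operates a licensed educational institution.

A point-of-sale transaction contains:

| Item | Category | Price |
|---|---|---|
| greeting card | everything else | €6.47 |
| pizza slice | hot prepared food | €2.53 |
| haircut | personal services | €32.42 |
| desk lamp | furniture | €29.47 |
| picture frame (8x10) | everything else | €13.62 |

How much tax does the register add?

€4.17

Greeting card €6.47: everything else → 6.25% → €0.404375
Pizza slice €2.53: hot prepared food, buyer-exempt → 0% → €0.00
Haircut €32.42: personal services → 4% → €1.2968
Desk lamp €29.47: furniture → 5.5% → €1.62085
Picture frame (8x10) €13.62: everything else → 6.25% → €0.85125
Unrounded tax sum = €4.173275 → €4.17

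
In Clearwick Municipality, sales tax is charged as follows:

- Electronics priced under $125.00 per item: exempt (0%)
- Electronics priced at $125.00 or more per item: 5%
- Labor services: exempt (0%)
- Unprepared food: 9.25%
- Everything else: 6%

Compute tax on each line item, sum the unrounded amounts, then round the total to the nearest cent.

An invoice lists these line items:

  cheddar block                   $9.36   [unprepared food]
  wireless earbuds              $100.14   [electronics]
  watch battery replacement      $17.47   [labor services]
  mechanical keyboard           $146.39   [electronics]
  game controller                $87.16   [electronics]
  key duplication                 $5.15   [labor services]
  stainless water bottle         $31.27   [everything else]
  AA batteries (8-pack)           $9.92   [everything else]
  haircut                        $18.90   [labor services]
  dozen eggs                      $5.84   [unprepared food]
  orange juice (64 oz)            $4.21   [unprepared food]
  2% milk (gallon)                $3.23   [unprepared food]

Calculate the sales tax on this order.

Cheddar block $9.36: unprepared food → 9.25% → $0.8658
Wireless earbuds $100.14: electronics, under $125.00 → 0% → $0.00
Watch battery replacement $17.47: labor services → 0% → $0.00
Mechanical keyboard $146.39: electronics, $125.00 or more → 5% → $7.3195
Game controller $87.16: electronics, under $125.00 → 0% → $0.00
Key duplication $5.15: labor services → 0% → $0.00
Stainless water bottle $31.27: everything else → 6% → $1.8762
AA batteries (8-pack) $9.92: everything else → 6% → $0.5952
Haircut $18.90: labor services → 0% → $0.00
Dozen eggs $5.84: unprepared food → 9.25% → $0.5402
Orange juice (64 oz) $4.21: unprepared food → 9.25% → $0.389425
2% milk (gallon) $3.23: unprepared food → 9.25% → $0.298775
Unrounded tax sum = $11.8851 → $11.89

$11.89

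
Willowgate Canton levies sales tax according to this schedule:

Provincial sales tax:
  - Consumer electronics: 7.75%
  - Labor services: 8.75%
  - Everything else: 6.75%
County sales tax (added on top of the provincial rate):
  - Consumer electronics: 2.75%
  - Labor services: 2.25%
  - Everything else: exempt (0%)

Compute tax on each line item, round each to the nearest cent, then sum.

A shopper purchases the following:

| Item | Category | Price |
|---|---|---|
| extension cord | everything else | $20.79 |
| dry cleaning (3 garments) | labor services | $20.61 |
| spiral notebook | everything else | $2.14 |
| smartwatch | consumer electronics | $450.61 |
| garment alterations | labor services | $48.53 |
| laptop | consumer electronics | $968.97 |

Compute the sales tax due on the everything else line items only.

$1.54

Extension cord $20.79: everything else → 6.75% + 0% county = 6.75% → $1.40
Spiral notebook $2.14: everything else → 6.75% + 0% county = 6.75% → $0.14
Tax on everything else = $1.40 + $0.14 = $1.54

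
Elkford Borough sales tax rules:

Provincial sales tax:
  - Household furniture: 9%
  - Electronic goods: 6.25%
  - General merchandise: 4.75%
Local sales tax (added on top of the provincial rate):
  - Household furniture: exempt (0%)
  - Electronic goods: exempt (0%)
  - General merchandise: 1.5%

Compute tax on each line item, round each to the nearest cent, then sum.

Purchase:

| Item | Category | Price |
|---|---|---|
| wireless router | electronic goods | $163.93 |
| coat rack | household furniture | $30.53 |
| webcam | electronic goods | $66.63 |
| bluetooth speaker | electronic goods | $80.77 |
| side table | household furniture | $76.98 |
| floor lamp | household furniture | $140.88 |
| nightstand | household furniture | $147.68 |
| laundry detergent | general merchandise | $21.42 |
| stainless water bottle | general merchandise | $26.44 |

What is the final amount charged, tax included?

$813.36

Wireless router $163.93: electronic goods → 6.25% + 0% local = 6.25% → $10.25
Coat rack $30.53: household furniture → 9% + 0% local = 9% → $2.75
Webcam $66.63: electronic goods → 6.25% + 0% local = 6.25% → $4.16
Bluetooth speaker $80.77: electronic goods → 6.25% + 0% local = 6.25% → $5.05
Side table $76.98: household furniture → 9% + 0% local = 9% → $6.93
Floor lamp $140.88: household furniture → 9% + 0% local = 9% → $12.68
Nightstand $147.68: household furniture → 9% + 0% local = 9% → $13.29
Laundry detergent $21.42: general merchandise → 4.75% + 1.5% local = 6.25% → $1.34
Stainless water bottle $26.44: general merchandise → 4.75% + 1.5% local = 6.25% → $1.65
Subtotal = $755.26; tax = $58.10; total due = $813.36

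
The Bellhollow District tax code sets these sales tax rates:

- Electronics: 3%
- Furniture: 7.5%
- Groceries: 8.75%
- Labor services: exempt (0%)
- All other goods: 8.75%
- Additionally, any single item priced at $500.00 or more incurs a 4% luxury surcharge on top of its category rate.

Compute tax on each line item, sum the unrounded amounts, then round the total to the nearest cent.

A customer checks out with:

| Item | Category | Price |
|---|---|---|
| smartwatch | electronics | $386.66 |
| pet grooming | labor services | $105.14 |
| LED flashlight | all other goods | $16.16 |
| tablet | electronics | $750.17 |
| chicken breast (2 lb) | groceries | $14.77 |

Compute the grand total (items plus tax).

Smartwatch $386.66: electronics → 3% → $11.5998
Pet grooming $105.14: labor services → 0% → $0.00
LED flashlight $16.16: all other goods → 8.75% → $1.414
Tablet $750.17: electronics → 3% + 4% surcharge = 7% → $52.5119
Chicken breast (2 lb) $14.77: groceries → 8.75% → $1.292375
Subtotal = $1272.90; unrounded tax = $66.818075 → $66.82; total due = $1339.72

$1339.72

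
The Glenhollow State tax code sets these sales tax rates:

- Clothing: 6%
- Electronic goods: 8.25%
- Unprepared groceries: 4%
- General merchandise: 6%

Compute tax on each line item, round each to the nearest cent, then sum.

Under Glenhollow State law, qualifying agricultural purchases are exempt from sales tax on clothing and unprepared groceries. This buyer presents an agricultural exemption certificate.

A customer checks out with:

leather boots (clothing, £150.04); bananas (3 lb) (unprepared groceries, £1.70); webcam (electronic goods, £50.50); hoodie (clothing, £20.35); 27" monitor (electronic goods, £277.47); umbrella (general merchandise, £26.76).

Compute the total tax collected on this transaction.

Leather boots £150.04: clothing, buyer-exempt → 0% → £0.00
Bananas (3 lb) £1.70: unprepared groceries, buyer-exempt → 0% → £0.00
Webcam £50.50: electronic goods → 8.25% → £4.17
Hoodie £20.35: clothing, buyer-exempt → 0% → £0.00
27" monitor £277.47: electronic goods → 8.25% → £22.89
Umbrella £26.76: general merchandise → 6% → £1.61
Total tax = £4.17 + £22.89 + £1.61 = £28.67

£28.67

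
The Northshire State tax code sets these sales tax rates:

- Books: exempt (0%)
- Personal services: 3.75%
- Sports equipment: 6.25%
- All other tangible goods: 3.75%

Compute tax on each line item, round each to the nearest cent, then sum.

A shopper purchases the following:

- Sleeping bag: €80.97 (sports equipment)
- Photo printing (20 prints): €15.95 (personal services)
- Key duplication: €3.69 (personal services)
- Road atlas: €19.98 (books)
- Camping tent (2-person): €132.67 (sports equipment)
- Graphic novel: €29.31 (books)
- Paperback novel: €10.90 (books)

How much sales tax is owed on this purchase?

€14.09

Sleeping bag €80.97: sports equipment → 6.25% → €5.06
Photo printing (20 prints) €15.95: personal services → 3.75% → €0.60
Key duplication €3.69: personal services → 3.75% → €0.14
Road atlas €19.98: books → 0% → €0.00
Camping tent (2-person) €132.67: sports equipment → 6.25% → €8.29
Graphic novel €29.31: books → 0% → €0.00
Paperback novel €10.90: books → 0% → €0.00
Total tax = €5.06 + €0.60 + €0.14 + €8.29 = €14.09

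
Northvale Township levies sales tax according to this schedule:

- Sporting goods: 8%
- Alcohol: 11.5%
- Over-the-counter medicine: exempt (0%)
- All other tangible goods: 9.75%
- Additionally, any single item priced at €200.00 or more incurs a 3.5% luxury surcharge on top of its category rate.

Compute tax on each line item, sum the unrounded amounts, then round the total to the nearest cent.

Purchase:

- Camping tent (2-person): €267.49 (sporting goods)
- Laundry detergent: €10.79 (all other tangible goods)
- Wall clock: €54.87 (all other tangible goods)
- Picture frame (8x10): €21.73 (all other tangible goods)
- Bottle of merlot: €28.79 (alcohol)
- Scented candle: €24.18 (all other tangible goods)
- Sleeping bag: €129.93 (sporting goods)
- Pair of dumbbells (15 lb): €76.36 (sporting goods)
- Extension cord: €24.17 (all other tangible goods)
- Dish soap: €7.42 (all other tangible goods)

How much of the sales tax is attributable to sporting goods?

€47.26

Camping tent (2-person) €267.49: sporting goods → 8% + 3.5% surcharge = 11.5% → €30.76135
Sleeping bag €129.93: sporting goods → 8% → €10.3944
Pair of dumbbells (15 lb) €76.36: sporting goods → 8% → €6.1088
Tax on sporting goods: unrounded sum = €47.26455 → €47.26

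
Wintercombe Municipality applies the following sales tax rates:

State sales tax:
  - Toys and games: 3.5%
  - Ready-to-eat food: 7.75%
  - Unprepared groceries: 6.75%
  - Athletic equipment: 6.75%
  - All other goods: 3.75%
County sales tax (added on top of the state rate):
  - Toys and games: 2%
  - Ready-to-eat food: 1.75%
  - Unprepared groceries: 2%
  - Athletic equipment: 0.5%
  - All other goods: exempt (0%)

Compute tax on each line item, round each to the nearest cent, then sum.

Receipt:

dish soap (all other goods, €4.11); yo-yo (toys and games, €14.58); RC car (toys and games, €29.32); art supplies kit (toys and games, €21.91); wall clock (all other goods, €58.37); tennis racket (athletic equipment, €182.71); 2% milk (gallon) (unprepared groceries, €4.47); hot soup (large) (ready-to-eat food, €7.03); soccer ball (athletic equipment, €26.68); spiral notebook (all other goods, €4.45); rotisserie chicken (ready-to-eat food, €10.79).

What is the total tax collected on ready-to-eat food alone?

Hot soup (large) €7.03: ready-to-eat food → 7.75% + 1.75% county = 9.5% → €0.67
Rotisserie chicken €10.79: ready-to-eat food → 7.75% + 1.75% county = 9.5% → €1.03
Tax on ready-to-eat food = €0.67 + €1.03 = €1.70

€1.70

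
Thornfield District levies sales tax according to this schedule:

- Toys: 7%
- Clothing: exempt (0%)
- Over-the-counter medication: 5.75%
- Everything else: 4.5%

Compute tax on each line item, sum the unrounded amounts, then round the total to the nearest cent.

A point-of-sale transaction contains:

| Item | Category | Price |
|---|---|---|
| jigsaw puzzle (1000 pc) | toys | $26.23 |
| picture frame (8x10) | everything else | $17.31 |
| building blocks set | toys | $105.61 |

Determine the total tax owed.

Jigsaw puzzle (1000 pc) $26.23: toys → 7% → $1.8361
Picture frame (8x10) $17.31: everything else → 4.5% → $0.77895
Building blocks set $105.61: toys → 7% → $7.3927
Unrounded tax sum = $10.00775 → $10.01

$10.01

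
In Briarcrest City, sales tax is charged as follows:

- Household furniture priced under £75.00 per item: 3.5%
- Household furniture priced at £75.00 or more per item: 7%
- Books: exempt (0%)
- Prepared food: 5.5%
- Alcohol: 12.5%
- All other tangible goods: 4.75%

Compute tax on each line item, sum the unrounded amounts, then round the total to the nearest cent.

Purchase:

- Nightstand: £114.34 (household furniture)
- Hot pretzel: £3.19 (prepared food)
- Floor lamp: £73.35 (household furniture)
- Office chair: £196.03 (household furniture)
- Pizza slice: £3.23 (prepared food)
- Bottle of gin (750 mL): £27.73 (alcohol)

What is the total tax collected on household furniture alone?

£24.29

Nightstand £114.34: household furniture, £75.00 or more → 7% → £8.0038
Floor lamp £73.35: household furniture, under £75.00 → 3.5% → £2.56725
Office chair £196.03: household furniture, £75.00 or more → 7% → £13.7221
Tax on household furniture: unrounded sum = £24.29315 → £24.29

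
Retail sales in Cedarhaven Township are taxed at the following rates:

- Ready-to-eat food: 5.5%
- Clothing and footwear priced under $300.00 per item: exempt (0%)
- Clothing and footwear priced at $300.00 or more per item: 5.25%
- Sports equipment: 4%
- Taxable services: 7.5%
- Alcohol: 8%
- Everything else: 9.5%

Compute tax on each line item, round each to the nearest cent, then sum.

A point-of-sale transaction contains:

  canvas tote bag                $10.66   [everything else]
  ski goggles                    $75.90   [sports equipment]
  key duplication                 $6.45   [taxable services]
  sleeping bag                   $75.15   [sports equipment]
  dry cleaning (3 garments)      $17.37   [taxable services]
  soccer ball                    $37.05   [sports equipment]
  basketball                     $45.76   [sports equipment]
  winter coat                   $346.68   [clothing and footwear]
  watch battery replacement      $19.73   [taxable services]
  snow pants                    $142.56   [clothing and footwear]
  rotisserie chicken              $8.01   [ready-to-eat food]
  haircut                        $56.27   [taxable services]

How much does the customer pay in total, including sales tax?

Canvas tote bag $10.66: everything else → 9.5% → $1.01
Ski goggles $75.90: sports equipment → 4% → $3.04
Key duplication $6.45: taxable services → 7.5% → $0.48
Sleeping bag $75.15: sports equipment → 4% → $3.01
Dry cleaning (3 garments) $17.37: taxable services → 7.5% → $1.30
Soccer ball $37.05: sports equipment → 4% → $1.48
Basketball $45.76: sports equipment → 4% → $1.83
Winter coat $346.68: clothing and footwear, $300.00 or more → 5.25% → $18.20
Watch battery replacement $19.73: taxable services → 7.5% → $1.48
Snow pants $142.56: clothing and footwear, under $300.00 → 0% → $0.00
Rotisserie chicken $8.01: ready-to-eat food → 5.5% → $0.44
Haircut $56.27: taxable services → 7.5% → $4.22
Subtotal = $841.59; tax = $36.49; total due = $878.08

$878.08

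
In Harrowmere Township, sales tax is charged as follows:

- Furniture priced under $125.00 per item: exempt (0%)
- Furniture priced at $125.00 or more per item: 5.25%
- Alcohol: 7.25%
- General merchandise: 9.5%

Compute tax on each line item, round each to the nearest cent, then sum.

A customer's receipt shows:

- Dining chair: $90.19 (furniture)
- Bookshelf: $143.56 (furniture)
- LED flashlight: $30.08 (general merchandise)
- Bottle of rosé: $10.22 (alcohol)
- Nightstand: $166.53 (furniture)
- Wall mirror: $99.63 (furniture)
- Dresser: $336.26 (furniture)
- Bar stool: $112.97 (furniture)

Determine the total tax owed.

$37.53

Dining chair $90.19: furniture, under $125.00 → 0% → $0.00
Bookshelf $143.56: furniture, $125.00 or more → 5.25% → $7.54
LED flashlight $30.08: general merchandise → 9.5% → $2.86
Bottle of rosé $10.22: alcohol → 7.25% → $0.74
Nightstand $166.53: furniture, $125.00 or more → 5.25% → $8.74
Wall mirror $99.63: furniture, under $125.00 → 0% → $0.00
Dresser $336.26: furniture, $125.00 or more → 5.25% → $17.65
Bar stool $112.97: furniture, under $125.00 → 0% → $0.00
Total tax = $7.54 + $2.86 + $0.74 + $8.74 + $17.65 = $37.53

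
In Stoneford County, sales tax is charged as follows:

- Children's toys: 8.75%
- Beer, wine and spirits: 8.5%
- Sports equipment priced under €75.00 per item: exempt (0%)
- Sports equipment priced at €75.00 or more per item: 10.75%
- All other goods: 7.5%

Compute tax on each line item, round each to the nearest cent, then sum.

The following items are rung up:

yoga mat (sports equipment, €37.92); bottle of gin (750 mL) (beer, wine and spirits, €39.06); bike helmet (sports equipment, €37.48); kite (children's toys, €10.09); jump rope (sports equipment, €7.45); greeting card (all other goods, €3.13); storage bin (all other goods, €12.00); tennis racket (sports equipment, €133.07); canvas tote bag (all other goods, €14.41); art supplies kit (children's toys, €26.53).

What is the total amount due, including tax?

€344.18

Yoga mat €37.92: sports equipment, under €75.00 → 0% → €0.00
Bottle of gin (750 mL) €39.06: beer, wine and spirits → 8.5% → €3.32
Bike helmet €37.48: sports equipment, under €75.00 → 0% → €0.00
Kite €10.09: children's toys → 8.75% → €0.88
Jump rope €7.45: sports equipment, under €75.00 → 0% → €0.00
Greeting card €3.13: all other goods → 7.5% → €0.23
Storage bin €12.00: all other goods → 7.5% → €0.90
Tennis racket €133.07: sports equipment, €75.00 or more → 10.75% → €14.31
Canvas tote bag €14.41: all other goods → 7.5% → €1.08
Art supplies kit €26.53: children's toys → 8.75% → €2.32
Subtotal = €321.14; tax = €23.04; total due = €344.18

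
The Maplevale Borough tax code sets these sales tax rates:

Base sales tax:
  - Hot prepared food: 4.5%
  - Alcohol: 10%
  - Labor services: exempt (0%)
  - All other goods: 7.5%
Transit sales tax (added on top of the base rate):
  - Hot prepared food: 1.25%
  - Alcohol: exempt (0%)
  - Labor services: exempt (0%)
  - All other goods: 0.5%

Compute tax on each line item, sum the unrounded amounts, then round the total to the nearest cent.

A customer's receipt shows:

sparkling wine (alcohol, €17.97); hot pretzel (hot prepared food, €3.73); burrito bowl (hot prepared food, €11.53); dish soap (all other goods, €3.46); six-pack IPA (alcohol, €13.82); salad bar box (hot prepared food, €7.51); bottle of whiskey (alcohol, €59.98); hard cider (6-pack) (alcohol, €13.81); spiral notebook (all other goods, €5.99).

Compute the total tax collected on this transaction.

€12.62

Sparkling wine €17.97: alcohol → 10% + 0% transit = 10% → €1.797
Hot pretzel €3.73: hot prepared food → 4.5% + 1.25% transit = 5.75% → €0.214475
Burrito bowl €11.53: hot prepared food → 4.5% + 1.25% transit = 5.75% → €0.662975
Dish soap €3.46: all other goods → 7.5% + 0.5% transit = 8% → €0.2768
Six-pack IPA €13.82: alcohol → 10% + 0% transit = 10% → €1.382
Salad bar box €7.51: hot prepared food → 4.5% + 1.25% transit = 5.75% → €0.431825
Bottle of whiskey €59.98: alcohol → 10% + 0% transit = 10% → €5.998
Hard cider (6-pack) €13.81: alcohol → 10% + 0% transit = 10% → €1.381
Spiral notebook €5.99: all other goods → 7.5% + 0.5% transit = 8% → €0.4792
Unrounded tax sum = €12.623275 → €12.62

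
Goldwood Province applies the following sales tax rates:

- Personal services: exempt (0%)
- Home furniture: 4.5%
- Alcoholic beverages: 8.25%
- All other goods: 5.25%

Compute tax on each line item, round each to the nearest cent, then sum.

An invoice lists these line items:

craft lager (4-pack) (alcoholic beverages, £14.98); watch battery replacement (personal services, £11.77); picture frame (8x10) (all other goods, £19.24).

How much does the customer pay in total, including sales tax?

£48.24

Craft lager (4-pack) £14.98: alcoholic beverages → 8.25% → £1.24
Watch battery replacement £11.77: personal services → 0% → £0.00
Picture frame (8x10) £19.24: all other goods → 5.25% → £1.01
Subtotal = £45.99; tax = £2.25; total due = £48.24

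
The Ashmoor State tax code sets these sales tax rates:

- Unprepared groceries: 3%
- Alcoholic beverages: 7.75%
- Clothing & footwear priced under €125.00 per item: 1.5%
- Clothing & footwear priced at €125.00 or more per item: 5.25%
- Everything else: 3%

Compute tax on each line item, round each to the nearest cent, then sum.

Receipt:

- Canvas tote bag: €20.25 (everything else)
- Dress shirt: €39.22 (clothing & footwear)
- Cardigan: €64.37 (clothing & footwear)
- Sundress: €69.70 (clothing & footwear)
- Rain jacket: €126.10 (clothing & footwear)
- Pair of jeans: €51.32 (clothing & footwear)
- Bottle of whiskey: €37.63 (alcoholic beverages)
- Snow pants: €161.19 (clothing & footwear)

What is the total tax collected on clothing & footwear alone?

€18.46

Dress shirt €39.22: clothing & footwear, under €125.00 → 1.5% → €0.59
Cardigan €64.37: clothing & footwear, under €125.00 → 1.5% → €0.97
Sundress €69.70: clothing & footwear, under €125.00 → 1.5% → €1.05
Rain jacket €126.10: clothing & footwear, €125.00 or more → 5.25% → €6.62
Pair of jeans €51.32: clothing & footwear, under €125.00 → 1.5% → €0.77
Snow pants €161.19: clothing & footwear, €125.00 or more → 5.25% → €8.46
Tax on clothing & footwear = €0.59 + €0.97 + €1.05 + €6.62 + €0.77 + €8.46 = €18.46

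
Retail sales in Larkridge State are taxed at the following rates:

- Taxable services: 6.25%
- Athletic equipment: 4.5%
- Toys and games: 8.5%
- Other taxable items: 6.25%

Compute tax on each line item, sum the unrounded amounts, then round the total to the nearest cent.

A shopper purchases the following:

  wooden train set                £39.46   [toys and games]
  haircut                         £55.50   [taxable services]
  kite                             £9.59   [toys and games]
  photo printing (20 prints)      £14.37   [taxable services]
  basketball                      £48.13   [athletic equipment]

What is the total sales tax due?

Wooden train set £39.46: toys and games → 8.5% → £3.3541
Haircut £55.50: taxable services → 6.25% → £3.46875
Kite £9.59: toys and games → 8.5% → £0.81515
Photo printing (20 prints) £14.37: taxable services → 6.25% → £0.898125
Basketball £48.13: athletic equipment → 4.5% → £2.16585
Unrounded tax sum = £10.701975 → £10.70

£10.70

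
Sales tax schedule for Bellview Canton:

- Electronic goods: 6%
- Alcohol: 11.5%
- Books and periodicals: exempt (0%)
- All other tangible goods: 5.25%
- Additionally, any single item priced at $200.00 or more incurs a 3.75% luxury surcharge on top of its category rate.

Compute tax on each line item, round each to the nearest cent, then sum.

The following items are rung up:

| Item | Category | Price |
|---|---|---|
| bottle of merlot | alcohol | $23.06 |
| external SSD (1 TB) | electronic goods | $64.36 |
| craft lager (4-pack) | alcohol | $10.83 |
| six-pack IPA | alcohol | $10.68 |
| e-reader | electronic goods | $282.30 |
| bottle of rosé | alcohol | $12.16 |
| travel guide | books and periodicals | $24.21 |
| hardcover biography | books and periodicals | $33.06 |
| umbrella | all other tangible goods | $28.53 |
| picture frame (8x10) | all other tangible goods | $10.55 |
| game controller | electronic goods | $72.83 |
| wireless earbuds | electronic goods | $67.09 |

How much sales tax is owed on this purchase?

$48.36

Bottle of merlot $23.06: alcohol → 11.5% → $2.65
External SSD (1 TB) $64.36: electronic goods → 6% → $3.86
Craft lager (4-pack) $10.83: alcohol → 11.5% → $1.25
Six-pack IPA $10.68: alcohol → 11.5% → $1.23
E-reader $282.30: electronic goods → 6% + 3.75% surcharge = 9.75% → $27.52
Bottle of rosé $12.16: alcohol → 11.5% → $1.40
Travel guide $24.21: books and periodicals → 0% → $0.00
Hardcover biography $33.06: books and periodicals → 0% → $0.00
Umbrella $28.53: all other tangible goods → 5.25% → $1.50
Picture frame (8x10) $10.55: all other tangible goods → 5.25% → $0.55
Game controller $72.83: electronic goods → 6% → $4.37
Wireless earbuds $67.09: electronic goods → 6% → $4.03
Total tax = $2.65 + $3.86 + $1.25 + $1.23 + $27.52 + $1.40 + $1.50 + $0.55 + $4.37 + $4.03 = $48.36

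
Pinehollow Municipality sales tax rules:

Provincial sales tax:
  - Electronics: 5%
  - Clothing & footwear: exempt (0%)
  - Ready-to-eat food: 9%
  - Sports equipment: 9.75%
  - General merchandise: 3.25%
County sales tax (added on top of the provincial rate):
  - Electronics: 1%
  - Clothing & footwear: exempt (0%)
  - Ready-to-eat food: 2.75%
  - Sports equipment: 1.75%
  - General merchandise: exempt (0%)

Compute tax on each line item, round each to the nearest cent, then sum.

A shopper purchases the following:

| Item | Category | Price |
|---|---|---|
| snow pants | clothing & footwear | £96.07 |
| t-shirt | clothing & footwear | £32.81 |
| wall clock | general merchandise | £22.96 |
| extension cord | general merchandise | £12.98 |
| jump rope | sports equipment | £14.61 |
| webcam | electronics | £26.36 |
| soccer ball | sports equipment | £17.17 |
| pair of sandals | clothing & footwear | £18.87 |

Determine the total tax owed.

£6.40

Snow pants £96.07: clothing & footwear → 0% + 0% county = 0% → £0.00
T-shirt £32.81: clothing & footwear → 0% + 0% county = 0% → £0.00
Wall clock £22.96: general merchandise → 3.25% + 0% county = 3.25% → £0.75
Extension cord £12.98: general merchandise → 3.25% + 0% county = 3.25% → £0.42
Jump rope £14.61: sports equipment → 9.75% + 1.75% county = 11.5% → £1.68
Webcam £26.36: electronics → 5% + 1% county = 6% → £1.58
Soccer ball £17.17: sports equipment → 9.75% + 1.75% county = 11.5% → £1.97
Pair of sandals £18.87: clothing & footwear → 0% + 0% county = 0% → £0.00
Total tax = £0.75 + £0.42 + £1.68 + £1.58 + £1.97 = £6.40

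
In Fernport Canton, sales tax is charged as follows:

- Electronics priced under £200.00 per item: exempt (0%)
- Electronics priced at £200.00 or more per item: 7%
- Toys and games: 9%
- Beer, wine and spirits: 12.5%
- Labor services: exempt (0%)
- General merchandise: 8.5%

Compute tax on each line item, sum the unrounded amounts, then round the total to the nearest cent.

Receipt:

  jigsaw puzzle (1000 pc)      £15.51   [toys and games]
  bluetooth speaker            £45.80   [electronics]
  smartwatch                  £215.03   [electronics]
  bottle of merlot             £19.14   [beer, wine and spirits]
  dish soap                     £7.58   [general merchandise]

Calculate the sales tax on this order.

£19.48

Jigsaw puzzle (1000 pc) £15.51: toys and games → 9% → £1.3959
Bluetooth speaker £45.80: electronics, under £200.00 → 0% → £0.00
Smartwatch £215.03: electronics, £200.00 or more → 7% → £15.0521
Bottle of merlot £19.14: beer, wine and spirits → 12.5% → £2.3925
Dish soap £7.58: general merchandise → 8.5% → £0.6443
Unrounded tax sum = £19.4848 → £19.48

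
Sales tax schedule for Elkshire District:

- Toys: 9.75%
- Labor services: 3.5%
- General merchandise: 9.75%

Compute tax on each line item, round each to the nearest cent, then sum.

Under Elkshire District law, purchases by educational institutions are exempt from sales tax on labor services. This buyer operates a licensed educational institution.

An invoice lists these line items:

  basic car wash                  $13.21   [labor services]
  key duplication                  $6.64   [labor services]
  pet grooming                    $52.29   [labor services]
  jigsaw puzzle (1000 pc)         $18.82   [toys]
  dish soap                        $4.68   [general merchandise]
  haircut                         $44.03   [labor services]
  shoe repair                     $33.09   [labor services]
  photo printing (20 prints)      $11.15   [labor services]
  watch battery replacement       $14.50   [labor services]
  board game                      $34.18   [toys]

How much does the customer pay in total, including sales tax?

$238.21

Basic car wash $13.21: labor services, buyer-exempt → 0% → $0.00
Key duplication $6.64: labor services, buyer-exempt → 0% → $0.00
Pet grooming $52.29: labor services, buyer-exempt → 0% → $0.00
Jigsaw puzzle (1000 pc) $18.82: toys → 9.75% → $1.83
Dish soap $4.68: general merchandise → 9.75% → $0.46
Haircut $44.03: labor services, buyer-exempt → 0% → $0.00
Shoe repair $33.09: labor services, buyer-exempt → 0% → $0.00
Photo printing (20 prints) $11.15: labor services, buyer-exempt → 0% → $0.00
Watch battery replacement $14.50: labor services, buyer-exempt → 0% → $0.00
Board game $34.18: toys → 9.75% → $3.33
Subtotal = $232.59; tax = $5.62; total due = $238.21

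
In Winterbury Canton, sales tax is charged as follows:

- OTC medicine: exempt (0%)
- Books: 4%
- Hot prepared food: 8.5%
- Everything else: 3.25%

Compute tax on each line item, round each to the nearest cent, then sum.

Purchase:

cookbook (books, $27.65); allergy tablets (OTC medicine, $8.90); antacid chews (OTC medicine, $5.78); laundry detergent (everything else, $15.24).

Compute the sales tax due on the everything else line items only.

Laundry detergent $15.24: everything else → 3.25% → $0.50
Tax on everything else = $0.50

$0.50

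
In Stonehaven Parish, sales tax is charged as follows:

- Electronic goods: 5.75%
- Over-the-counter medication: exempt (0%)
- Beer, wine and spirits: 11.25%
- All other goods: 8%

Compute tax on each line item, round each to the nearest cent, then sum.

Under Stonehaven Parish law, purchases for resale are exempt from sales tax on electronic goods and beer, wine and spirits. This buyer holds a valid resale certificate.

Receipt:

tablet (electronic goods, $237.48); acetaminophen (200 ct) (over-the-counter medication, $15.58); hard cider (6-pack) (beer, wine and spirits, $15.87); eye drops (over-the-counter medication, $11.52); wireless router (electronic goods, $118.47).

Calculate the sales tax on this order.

$0.00

Tablet $237.48: electronic goods, buyer-exempt → 0% → $0.00
Acetaminophen (200 ct) $15.58: over-the-counter medication → 0% → $0.00
Hard cider (6-pack) $15.87: beer, wine and spirits, buyer-exempt → 0% → $0.00
Eye drops $11.52: over-the-counter medication → 0% → $0.00
Wireless router $118.47: electronic goods, buyer-exempt → 0% → $0.00
Total tax = $0.00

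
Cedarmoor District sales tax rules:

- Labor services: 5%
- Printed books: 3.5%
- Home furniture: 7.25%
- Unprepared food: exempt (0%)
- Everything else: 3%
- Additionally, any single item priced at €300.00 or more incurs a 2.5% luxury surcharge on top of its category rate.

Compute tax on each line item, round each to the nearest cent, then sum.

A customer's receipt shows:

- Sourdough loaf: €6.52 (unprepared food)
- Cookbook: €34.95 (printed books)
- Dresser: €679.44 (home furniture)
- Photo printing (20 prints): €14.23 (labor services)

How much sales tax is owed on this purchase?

Sourdough loaf €6.52: unprepared food → 0% → €0.00
Cookbook €34.95: printed books → 3.5% → €1.22
Dresser €679.44: home furniture → 7.25% + 2.5% surcharge = 9.75% → €66.25
Photo printing (20 prints) €14.23: labor services → 5% → €0.71
Total tax = €1.22 + €66.25 + €0.71 = €68.18

€68.18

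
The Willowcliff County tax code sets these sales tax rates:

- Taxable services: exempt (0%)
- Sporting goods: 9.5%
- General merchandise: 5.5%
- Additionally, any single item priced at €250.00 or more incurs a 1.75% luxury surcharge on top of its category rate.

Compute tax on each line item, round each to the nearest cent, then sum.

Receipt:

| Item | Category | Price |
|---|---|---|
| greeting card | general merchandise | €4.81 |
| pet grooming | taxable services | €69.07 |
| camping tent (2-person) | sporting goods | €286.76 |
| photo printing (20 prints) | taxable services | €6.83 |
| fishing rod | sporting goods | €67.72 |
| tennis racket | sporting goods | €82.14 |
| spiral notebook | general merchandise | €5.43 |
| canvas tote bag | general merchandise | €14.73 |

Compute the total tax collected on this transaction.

Greeting card €4.81: general merchandise → 5.5% → €0.26
Pet grooming €69.07: taxable services → 0% → €0.00
Camping tent (2-person) €286.76: sporting goods → 9.5% + 1.75% surcharge = 11.25% → €32.26
Photo printing (20 prints) €6.83: taxable services → 0% → €0.00
Fishing rod €67.72: sporting goods → 9.5% → €6.43
Tennis racket €82.14: sporting goods → 9.5% → €7.80
Spiral notebook €5.43: general merchandise → 5.5% → €0.30
Canvas tote bag €14.73: general merchandise → 5.5% → €0.81
Total tax = €0.26 + €32.26 + €6.43 + €7.80 + €0.30 + €0.81 = €47.86

€47.86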